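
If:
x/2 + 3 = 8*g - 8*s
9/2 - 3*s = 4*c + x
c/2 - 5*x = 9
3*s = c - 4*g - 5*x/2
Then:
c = 270/247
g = 8649/9880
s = 1497/2470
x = -2088/1235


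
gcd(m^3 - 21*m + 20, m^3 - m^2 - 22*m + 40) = m^2 + m - 20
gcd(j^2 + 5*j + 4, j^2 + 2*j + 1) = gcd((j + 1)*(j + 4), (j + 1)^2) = j + 1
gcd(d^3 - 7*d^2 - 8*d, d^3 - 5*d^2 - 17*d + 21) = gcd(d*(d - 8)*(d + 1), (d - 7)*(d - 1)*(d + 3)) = 1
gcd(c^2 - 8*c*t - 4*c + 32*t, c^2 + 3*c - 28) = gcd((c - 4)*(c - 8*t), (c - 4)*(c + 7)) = c - 4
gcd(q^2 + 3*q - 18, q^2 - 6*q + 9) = q - 3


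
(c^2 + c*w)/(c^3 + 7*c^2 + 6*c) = (c + w)/(c^2 + 7*c + 6)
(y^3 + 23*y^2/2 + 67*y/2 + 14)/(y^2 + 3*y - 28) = (y^2 + 9*y/2 + 2)/(y - 4)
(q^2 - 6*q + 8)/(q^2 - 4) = (q - 4)/(q + 2)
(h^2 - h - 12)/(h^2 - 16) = (h + 3)/(h + 4)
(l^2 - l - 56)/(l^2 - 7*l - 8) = (l + 7)/(l + 1)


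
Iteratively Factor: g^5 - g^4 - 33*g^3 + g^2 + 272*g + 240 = (g - 5)*(g^4 + 4*g^3 - 13*g^2 - 64*g - 48) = (g - 5)*(g - 4)*(g^3 + 8*g^2 + 19*g + 12) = (g - 5)*(g - 4)*(g + 3)*(g^2 + 5*g + 4) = (g - 5)*(g - 4)*(g + 3)*(g + 4)*(g + 1)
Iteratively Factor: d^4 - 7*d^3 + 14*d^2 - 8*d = (d)*(d^3 - 7*d^2 + 14*d - 8) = d*(d - 4)*(d^2 - 3*d + 2) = d*(d - 4)*(d - 2)*(d - 1)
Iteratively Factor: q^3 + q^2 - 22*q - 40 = (q + 2)*(q^2 - q - 20) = (q + 2)*(q + 4)*(q - 5)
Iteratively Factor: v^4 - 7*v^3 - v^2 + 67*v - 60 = (v - 1)*(v^3 - 6*v^2 - 7*v + 60) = (v - 5)*(v - 1)*(v^2 - v - 12) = (v - 5)*(v - 4)*(v - 1)*(v + 3)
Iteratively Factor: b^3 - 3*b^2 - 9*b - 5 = (b + 1)*(b^2 - 4*b - 5) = (b + 1)^2*(b - 5)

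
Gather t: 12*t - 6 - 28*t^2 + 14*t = -28*t^2 + 26*t - 6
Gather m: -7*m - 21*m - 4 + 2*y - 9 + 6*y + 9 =-28*m + 8*y - 4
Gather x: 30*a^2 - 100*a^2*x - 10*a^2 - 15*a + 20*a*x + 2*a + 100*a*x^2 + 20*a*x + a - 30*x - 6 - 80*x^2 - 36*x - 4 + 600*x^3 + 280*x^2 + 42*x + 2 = 20*a^2 - 12*a + 600*x^3 + x^2*(100*a + 200) + x*(-100*a^2 + 40*a - 24) - 8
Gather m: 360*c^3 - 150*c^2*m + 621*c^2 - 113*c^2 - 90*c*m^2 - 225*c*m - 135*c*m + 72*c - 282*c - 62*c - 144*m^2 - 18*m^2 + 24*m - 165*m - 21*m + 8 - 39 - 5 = 360*c^3 + 508*c^2 - 272*c + m^2*(-90*c - 162) + m*(-150*c^2 - 360*c - 162) - 36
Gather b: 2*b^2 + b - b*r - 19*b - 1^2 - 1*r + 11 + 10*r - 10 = 2*b^2 + b*(-r - 18) + 9*r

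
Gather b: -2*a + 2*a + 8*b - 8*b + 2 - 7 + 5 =0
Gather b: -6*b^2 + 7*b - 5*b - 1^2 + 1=-6*b^2 + 2*b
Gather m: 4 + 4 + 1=9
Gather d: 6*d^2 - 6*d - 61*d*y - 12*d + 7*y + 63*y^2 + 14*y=6*d^2 + d*(-61*y - 18) + 63*y^2 + 21*y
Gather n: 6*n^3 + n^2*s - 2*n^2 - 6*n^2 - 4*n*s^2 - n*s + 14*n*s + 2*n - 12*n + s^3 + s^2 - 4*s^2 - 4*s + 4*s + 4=6*n^3 + n^2*(s - 8) + n*(-4*s^2 + 13*s - 10) + s^3 - 3*s^2 + 4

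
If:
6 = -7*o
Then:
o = -6/7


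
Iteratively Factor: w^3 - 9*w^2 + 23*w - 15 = (w - 1)*(w^2 - 8*w + 15) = (w - 5)*(w - 1)*(w - 3)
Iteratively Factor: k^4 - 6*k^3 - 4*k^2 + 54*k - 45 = (k - 3)*(k^3 - 3*k^2 - 13*k + 15) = (k - 3)*(k - 1)*(k^2 - 2*k - 15) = (k - 3)*(k - 1)*(k + 3)*(k - 5)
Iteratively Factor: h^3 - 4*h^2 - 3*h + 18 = (h + 2)*(h^2 - 6*h + 9) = (h - 3)*(h + 2)*(h - 3)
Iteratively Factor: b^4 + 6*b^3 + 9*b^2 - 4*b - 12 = (b + 2)*(b^3 + 4*b^2 + b - 6) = (b - 1)*(b + 2)*(b^2 + 5*b + 6) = (b - 1)*(b + 2)^2*(b + 3)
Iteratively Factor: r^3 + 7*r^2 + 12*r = (r)*(r^2 + 7*r + 12) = r*(r + 3)*(r + 4)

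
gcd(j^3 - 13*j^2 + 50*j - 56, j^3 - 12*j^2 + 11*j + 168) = j - 7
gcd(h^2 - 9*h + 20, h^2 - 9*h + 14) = 1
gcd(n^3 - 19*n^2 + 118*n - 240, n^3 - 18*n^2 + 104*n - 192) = n^2 - 14*n + 48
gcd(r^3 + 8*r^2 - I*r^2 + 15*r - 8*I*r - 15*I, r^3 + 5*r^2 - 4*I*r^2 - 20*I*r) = r + 5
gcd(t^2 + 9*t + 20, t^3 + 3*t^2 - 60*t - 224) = t + 4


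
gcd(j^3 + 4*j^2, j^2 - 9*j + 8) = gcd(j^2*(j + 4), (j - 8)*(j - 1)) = 1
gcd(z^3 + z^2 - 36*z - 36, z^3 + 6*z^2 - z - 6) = z^2 + 7*z + 6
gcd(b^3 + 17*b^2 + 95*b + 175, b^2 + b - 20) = b + 5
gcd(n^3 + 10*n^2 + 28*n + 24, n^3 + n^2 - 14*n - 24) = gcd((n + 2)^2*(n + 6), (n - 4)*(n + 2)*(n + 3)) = n + 2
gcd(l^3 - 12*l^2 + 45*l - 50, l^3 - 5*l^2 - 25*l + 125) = l^2 - 10*l + 25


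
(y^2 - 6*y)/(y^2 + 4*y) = (y - 6)/(y + 4)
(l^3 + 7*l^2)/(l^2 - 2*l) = l*(l + 7)/(l - 2)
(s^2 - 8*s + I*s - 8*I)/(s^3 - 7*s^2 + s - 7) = (s - 8)/(s^2 - s*(7 + I) + 7*I)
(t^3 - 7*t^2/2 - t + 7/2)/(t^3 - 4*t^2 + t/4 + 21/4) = 2*(t - 1)/(2*t - 3)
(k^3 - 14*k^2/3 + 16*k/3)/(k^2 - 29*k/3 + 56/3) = k*(k - 2)/(k - 7)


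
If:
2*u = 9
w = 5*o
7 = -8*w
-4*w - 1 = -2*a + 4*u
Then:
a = 31/4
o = -7/40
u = 9/2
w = -7/8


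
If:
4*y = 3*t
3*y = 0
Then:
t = 0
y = 0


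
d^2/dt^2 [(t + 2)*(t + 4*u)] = 2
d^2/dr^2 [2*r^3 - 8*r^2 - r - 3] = 12*r - 16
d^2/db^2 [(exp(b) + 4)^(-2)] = 4*(exp(b) - 2)*exp(b)/(exp(b) + 4)^4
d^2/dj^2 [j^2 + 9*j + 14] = 2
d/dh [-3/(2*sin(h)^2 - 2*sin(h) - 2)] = 3*(2*sin(h) - 1)*cos(h)/(2*(sin(h) + cos(h)^2)^2)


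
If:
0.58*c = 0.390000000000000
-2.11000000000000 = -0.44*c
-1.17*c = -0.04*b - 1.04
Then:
No Solution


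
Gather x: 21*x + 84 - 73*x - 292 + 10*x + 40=-42*x - 168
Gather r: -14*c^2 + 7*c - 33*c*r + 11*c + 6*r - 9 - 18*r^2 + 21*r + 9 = -14*c^2 + 18*c - 18*r^2 + r*(27 - 33*c)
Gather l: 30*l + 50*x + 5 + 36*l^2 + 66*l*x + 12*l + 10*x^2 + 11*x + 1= 36*l^2 + l*(66*x + 42) + 10*x^2 + 61*x + 6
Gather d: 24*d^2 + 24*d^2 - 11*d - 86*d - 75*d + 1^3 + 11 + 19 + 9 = 48*d^2 - 172*d + 40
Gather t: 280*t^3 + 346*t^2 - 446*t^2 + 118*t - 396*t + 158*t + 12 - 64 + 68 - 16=280*t^3 - 100*t^2 - 120*t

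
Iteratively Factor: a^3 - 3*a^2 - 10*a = (a + 2)*(a^2 - 5*a) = a*(a + 2)*(a - 5)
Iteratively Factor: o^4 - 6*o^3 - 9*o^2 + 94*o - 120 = (o - 5)*(o^3 - o^2 - 14*o + 24) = (o - 5)*(o - 2)*(o^2 + o - 12) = (o - 5)*(o - 3)*(o - 2)*(o + 4)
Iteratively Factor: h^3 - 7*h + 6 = (h - 1)*(h^2 + h - 6) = (h - 2)*(h - 1)*(h + 3)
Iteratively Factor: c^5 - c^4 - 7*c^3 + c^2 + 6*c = (c - 1)*(c^4 - 7*c^2 - 6*c) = (c - 3)*(c - 1)*(c^3 + 3*c^2 + 2*c) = c*(c - 3)*(c - 1)*(c^2 + 3*c + 2) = c*(c - 3)*(c - 1)*(c + 2)*(c + 1)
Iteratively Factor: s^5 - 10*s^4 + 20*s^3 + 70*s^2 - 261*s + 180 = (s - 5)*(s^4 - 5*s^3 - 5*s^2 + 45*s - 36) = (s - 5)*(s - 3)*(s^3 - 2*s^2 - 11*s + 12) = (s - 5)*(s - 3)*(s + 3)*(s^2 - 5*s + 4) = (s - 5)*(s - 3)*(s - 1)*(s + 3)*(s - 4)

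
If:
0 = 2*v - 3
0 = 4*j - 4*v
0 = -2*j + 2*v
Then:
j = 3/2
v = 3/2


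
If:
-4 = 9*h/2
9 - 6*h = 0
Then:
No Solution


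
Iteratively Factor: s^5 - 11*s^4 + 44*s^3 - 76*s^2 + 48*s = (s - 2)*(s^4 - 9*s^3 + 26*s^2 - 24*s) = (s - 4)*(s - 2)*(s^3 - 5*s^2 + 6*s) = (s - 4)*(s - 2)^2*(s^2 - 3*s) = (s - 4)*(s - 3)*(s - 2)^2*(s)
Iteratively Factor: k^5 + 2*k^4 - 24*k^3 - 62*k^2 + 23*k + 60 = (k + 1)*(k^4 + k^3 - 25*k^2 - 37*k + 60) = (k - 1)*(k + 1)*(k^3 + 2*k^2 - 23*k - 60) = (k - 5)*(k - 1)*(k + 1)*(k^2 + 7*k + 12) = (k - 5)*(k - 1)*(k + 1)*(k + 3)*(k + 4)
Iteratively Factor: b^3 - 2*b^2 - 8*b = (b - 4)*(b^2 + 2*b) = b*(b - 4)*(b + 2)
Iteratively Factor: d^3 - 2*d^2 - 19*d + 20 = (d + 4)*(d^2 - 6*d + 5) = (d - 1)*(d + 4)*(d - 5)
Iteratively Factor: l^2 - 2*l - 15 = (l + 3)*(l - 5)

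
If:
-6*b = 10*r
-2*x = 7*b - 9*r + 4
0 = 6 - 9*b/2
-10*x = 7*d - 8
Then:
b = 4/3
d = 332/21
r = -4/5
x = -154/15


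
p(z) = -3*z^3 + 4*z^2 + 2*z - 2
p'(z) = -9*z^2 + 8*z + 2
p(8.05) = -1291.67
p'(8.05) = -516.82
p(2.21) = -10.43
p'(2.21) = -24.28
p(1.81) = -3.06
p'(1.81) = -13.00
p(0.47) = -0.49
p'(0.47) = 3.77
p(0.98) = 0.98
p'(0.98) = 1.20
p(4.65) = -207.84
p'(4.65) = -155.40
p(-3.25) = 136.73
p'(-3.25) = -119.06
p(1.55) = -0.46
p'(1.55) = -7.22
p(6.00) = -494.00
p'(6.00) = -274.00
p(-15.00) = 10993.00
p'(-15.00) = -2143.00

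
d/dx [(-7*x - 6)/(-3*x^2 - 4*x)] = 3*(-7*x^2 - 12*x - 8)/(x^2*(9*x^2 + 24*x + 16))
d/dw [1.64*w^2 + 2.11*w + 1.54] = 3.28*w + 2.11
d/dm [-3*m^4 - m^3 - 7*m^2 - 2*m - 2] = -12*m^3 - 3*m^2 - 14*m - 2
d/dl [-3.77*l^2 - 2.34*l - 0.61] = -7.54*l - 2.34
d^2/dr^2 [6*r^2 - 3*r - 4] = 12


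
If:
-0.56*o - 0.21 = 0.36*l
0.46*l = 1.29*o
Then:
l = -0.38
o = -0.13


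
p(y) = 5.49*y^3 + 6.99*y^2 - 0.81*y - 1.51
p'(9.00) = 1459.08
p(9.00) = 4559.60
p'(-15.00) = 3495.24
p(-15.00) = -16945.36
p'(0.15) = 1.66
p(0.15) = -1.46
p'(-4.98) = 338.03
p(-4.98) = -502.17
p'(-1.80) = 27.39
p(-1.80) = -9.42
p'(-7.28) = 770.30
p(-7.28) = -1743.35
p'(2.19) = 108.80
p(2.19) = 87.90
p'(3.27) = 221.02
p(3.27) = 262.55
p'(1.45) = 54.09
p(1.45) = 28.75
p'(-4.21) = 232.25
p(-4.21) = -283.86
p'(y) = 16.47*y^2 + 13.98*y - 0.81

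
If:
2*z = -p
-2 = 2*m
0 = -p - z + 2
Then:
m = -1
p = 4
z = -2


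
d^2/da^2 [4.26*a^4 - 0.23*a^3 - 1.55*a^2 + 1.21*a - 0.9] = 51.12*a^2 - 1.38*a - 3.1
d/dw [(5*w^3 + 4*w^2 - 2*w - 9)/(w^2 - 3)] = (5*w^4 - 43*w^2 - 6*w + 6)/(w^4 - 6*w^2 + 9)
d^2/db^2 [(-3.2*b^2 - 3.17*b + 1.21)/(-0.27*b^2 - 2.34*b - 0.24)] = (2.22044604925031e-16*b^4 - 3.581334*b^3 - 1.773414*b^2 - 5.81936399999999*b - 16.28604)/(0.019683*b^6 + 0.511758*b^5 + 4.487724*b^4 + 13.722696*b^3 + 3.989088*b^2 + 0.404352*b + 0.013824)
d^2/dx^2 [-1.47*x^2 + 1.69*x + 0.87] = -2.94000000000000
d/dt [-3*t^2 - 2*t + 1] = -6*t - 2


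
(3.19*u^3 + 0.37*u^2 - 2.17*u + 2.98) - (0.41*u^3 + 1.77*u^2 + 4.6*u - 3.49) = 2.78*u^3 - 1.4*u^2 - 6.77*u + 6.47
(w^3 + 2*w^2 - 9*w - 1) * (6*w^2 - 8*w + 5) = 6*w^5 + 4*w^4 - 65*w^3 + 76*w^2 - 37*w - 5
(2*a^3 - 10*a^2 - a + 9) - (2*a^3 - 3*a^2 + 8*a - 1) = -7*a^2 - 9*a + 10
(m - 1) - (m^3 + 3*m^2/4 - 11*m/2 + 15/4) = -m^3 - 3*m^2/4 + 13*m/2 - 19/4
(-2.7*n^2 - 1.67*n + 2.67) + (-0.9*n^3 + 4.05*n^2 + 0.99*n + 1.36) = -0.9*n^3 + 1.35*n^2 - 0.68*n + 4.03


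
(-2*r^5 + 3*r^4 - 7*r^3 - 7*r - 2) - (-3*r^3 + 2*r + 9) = -2*r^5 + 3*r^4 - 4*r^3 - 9*r - 11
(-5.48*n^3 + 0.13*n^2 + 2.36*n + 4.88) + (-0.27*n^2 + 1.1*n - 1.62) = -5.48*n^3 - 0.14*n^2 + 3.46*n + 3.26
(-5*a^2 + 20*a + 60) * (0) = 0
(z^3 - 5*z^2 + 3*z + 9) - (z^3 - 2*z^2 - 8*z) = -3*z^2 + 11*z + 9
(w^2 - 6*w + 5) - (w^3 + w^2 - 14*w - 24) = -w^3 + 8*w + 29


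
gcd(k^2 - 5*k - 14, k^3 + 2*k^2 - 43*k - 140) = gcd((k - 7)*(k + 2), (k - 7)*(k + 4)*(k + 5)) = k - 7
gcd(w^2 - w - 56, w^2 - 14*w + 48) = w - 8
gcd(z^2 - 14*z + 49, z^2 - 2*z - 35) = z - 7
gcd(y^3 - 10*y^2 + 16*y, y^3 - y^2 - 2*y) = y^2 - 2*y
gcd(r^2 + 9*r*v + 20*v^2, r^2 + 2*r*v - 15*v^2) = r + 5*v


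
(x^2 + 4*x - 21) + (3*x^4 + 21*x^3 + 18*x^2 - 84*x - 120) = 3*x^4 + 21*x^3 + 19*x^2 - 80*x - 141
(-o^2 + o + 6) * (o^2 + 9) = -o^4 + o^3 - 3*o^2 + 9*o + 54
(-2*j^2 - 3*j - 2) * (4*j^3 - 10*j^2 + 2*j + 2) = -8*j^5 + 8*j^4 + 18*j^3 + 10*j^2 - 10*j - 4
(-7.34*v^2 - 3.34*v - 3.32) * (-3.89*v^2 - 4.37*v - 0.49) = 28.5526*v^4 + 45.0684*v^3 + 31.1072*v^2 + 16.145*v + 1.6268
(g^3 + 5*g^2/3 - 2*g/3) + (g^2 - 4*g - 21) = g^3 + 8*g^2/3 - 14*g/3 - 21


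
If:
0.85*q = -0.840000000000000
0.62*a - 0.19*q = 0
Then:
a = -0.30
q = -0.99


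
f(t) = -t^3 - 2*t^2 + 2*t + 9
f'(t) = -3*t^2 - 4*t + 2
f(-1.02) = 5.94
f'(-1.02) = 2.96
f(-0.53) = 7.53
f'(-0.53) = 3.28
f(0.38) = 9.42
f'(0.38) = 0.05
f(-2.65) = 8.26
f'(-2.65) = -8.47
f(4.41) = -106.84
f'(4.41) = -73.98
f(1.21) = 6.72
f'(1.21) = -7.23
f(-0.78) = 6.70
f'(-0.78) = 3.29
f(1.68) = 1.97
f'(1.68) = -13.19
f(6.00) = -267.00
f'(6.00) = -130.00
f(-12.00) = 1425.00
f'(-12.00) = -382.00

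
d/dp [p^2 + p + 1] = 2*p + 1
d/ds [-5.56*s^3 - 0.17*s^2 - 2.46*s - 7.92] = -16.68*s^2 - 0.34*s - 2.46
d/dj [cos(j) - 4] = -sin(j)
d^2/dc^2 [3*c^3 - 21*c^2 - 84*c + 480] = 18*c - 42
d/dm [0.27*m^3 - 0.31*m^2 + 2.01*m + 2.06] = 0.81*m^2 - 0.62*m + 2.01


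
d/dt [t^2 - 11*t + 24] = 2*t - 11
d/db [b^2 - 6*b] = 2*b - 6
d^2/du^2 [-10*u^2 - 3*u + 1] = -20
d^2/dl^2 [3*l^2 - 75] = 6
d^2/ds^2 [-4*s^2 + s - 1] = -8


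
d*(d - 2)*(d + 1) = d^3 - d^2 - 2*d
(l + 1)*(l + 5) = l^2 + 6*l + 5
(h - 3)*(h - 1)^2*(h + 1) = h^4 - 4*h^3 + 2*h^2 + 4*h - 3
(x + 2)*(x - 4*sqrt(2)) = x^2 - 4*sqrt(2)*x + 2*x - 8*sqrt(2)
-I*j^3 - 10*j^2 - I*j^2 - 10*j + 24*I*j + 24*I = (j - 6*I)*(j - 4*I)*(-I*j - I)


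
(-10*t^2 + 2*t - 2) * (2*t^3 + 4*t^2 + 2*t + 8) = -20*t^5 - 36*t^4 - 16*t^3 - 84*t^2 + 12*t - 16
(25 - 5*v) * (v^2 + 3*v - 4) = -5*v^3 + 10*v^2 + 95*v - 100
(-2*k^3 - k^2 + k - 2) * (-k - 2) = 2*k^4 + 5*k^3 + k^2 + 4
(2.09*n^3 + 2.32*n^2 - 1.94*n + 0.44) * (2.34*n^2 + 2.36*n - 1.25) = 4.8906*n^5 + 10.3612*n^4 - 1.6769*n^3 - 6.4488*n^2 + 3.4634*n - 0.55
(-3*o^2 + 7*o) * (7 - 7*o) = 21*o^3 - 70*o^2 + 49*o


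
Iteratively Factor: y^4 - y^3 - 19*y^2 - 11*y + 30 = (y + 3)*(y^3 - 4*y^2 - 7*y + 10) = (y - 1)*(y + 3)*(y^2 - 3*y - 10) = (y - 5)*(y - 1)*(y + 3)*(y + 2)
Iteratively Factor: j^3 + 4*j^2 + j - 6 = (j + 2)*(j^2 + 2*j - 3) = (j + 2)*(j + 3)*(j - 1)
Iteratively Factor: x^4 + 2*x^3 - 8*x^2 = (x - 2)*(x^3 + 4*x^2) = (x - 2)*(x + 4)*(x^2) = x*(x - 2)*(x + 4)*(x)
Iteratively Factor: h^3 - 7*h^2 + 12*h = (h)*(h^2 - 7*h + 12) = h*(h - 4)*(h - 3)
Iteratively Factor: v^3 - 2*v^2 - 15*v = (v)*(v^2 - 2*v - 15) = v*(v - 5)*(v + 3)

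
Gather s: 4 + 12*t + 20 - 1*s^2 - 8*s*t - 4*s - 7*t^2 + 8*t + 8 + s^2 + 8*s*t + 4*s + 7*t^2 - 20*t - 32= 0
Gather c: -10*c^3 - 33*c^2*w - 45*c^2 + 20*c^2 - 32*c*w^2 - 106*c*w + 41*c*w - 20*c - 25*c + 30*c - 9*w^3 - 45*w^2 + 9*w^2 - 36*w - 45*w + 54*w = -10*c^3 + c^2*(-33*w - 25) + c*(-32*w^2 - 65*w - 15) - 9*w^3 - 36*w^2 - 27*w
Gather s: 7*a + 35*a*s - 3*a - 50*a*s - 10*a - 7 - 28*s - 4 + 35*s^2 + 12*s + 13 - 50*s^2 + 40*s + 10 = -6*a - 15*s^2 + s*(24 - 15*a) + 12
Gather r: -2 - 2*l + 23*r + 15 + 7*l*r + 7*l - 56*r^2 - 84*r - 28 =5*l - 56*r^2 + r*(7*l - 61) - 15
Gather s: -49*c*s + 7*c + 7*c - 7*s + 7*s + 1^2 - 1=-49*c*s + 14*c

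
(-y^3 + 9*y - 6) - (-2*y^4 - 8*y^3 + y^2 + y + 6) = 2*y^4 + 7*y^3 - y^2 + 8*y - 12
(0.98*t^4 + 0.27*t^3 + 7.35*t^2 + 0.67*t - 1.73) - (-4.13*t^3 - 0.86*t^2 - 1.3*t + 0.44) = 0.98*t^4 + 4.4*t^3 + 8.21*t^2 + 1.97*t - 2.17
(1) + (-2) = -1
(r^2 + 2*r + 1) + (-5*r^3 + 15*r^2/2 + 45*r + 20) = -5*r^3 + 17*r^2/2 + 47*r + 21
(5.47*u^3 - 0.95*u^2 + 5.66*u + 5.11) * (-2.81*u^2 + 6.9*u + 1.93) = -15.3707*u^5 + 40.4125*u^4 - 11.9025*u^3 + 22.8614*u^2 + 46.1828*u + 9.8623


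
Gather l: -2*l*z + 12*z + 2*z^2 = -2*l*z + 2*z^2 + 12*z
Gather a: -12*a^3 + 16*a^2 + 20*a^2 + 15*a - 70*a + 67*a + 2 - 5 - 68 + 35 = -12*a^3 + 36*a^2 + 12*a - 36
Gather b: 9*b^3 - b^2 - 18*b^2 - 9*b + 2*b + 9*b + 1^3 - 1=9*b^3 - 19*b^2 + 2*b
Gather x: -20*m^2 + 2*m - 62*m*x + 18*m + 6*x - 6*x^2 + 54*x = -20*m^2 + 20*m - 6*x^2 + x*(60 - 62*m)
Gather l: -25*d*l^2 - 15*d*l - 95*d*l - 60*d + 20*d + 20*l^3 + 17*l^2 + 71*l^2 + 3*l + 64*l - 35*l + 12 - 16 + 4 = -40*d + 20*l^3 + l^2*(88 - 25*d) + l*(32 - 110*d)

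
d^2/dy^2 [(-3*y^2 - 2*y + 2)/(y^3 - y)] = (-6*y^6 - 12*y^5 + 6*y^4 - 4*y^3 - 12*y^2 + 4)/(y^9 - 3*y^7 + 3*y^5 - y^3)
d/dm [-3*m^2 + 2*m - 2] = 2 - 6*m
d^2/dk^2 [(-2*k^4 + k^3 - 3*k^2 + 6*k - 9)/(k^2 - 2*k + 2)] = 2*(-2*k^6 + 12*k^5 - 36*k^4 + 66*k^3 - 69*k^2 + 30*k - 6)/(k^6 - 6*k^5 + 18*k^4 - 32*k^3 + 36*k^2 - 24*k + 8)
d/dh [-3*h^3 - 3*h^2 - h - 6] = -9*h^2 - 6*h - 1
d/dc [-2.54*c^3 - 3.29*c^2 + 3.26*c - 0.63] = -7.62*c^2 - 6.58*c + 3.26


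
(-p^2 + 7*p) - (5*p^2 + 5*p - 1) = -6*p^2 + 2*p + 1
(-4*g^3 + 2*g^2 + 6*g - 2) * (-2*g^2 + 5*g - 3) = 8*g^5 - 24*g^4 + 10*g^3 + 28*g^2 - 28*g + 6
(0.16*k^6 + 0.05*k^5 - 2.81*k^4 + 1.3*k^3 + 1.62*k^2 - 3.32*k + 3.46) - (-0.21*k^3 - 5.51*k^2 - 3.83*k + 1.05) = 0.16*k^6 + 0.05*k^5 - 2.81*k^4 + 1.51*k^3 + 7.13*k^2 + 0.51*k + 2.41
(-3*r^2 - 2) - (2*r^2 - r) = -5*r^2 + r - 2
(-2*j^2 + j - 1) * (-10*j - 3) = 20*j^3 - 4*j^2 + 7*j + 3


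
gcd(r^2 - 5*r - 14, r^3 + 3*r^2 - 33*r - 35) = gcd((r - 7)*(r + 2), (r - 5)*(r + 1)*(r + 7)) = 1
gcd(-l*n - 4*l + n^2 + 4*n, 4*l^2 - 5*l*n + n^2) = l - n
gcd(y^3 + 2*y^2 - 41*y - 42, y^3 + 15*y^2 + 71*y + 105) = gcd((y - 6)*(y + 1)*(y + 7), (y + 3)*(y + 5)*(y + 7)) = y + 7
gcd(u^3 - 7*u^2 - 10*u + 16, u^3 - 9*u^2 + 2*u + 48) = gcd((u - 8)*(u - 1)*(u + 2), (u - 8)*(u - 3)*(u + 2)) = u^2 - 6*u - 16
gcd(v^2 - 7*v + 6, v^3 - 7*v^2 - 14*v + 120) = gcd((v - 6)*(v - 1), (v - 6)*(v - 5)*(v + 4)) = v - 6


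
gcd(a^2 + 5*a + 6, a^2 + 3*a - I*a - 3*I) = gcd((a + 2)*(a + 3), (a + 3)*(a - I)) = a + 3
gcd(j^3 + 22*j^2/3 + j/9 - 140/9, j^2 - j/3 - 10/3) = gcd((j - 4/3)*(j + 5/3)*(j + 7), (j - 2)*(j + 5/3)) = j + 5/3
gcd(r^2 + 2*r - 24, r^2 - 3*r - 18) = 1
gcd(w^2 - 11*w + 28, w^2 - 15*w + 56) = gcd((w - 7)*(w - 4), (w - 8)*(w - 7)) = w - 7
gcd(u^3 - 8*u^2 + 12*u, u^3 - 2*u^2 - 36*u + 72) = u^2 - 8*u + 12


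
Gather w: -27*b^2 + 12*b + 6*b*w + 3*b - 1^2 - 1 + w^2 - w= -27*b^2 + 15*b + w^2 + w*(6*b - 1) - 2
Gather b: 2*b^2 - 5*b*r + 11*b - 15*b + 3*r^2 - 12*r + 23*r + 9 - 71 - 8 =2*b^2 + b*(-5*r - 4) + 3*r^2 + 11*r - 70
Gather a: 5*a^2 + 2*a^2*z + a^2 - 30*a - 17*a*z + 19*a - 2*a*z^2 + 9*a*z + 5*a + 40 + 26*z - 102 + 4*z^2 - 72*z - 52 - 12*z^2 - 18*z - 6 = a^2*(2*z + 6) + a*(-2*z^2 - 8*z - 6) - 8*z^2 - 64*z - 120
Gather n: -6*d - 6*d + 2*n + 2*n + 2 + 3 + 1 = -12*d + 4*n + 6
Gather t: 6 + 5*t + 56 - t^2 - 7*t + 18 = -t^2 - 2*t + 80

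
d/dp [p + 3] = 1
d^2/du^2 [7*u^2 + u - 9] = 14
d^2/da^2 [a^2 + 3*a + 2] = 2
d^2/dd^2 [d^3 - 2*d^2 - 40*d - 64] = 6*d - 4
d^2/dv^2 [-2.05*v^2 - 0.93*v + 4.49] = -4.10000000000000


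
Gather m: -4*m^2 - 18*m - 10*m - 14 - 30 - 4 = -4*m^2 - 28*m - 48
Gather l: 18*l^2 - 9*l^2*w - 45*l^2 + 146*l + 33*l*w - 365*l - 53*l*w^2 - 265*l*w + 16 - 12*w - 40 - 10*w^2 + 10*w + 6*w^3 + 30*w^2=l^2*(-9*w - 27) + l*(-53*w^2 - 232*w - 219) + 6*w^3 + 20*w^2 - 2*w - 24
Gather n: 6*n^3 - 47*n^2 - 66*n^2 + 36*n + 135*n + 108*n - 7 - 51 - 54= 6*n^3 - 113*n^2 + 279*n - 112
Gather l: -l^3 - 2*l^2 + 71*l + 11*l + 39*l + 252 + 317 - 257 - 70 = -l^3 - 2*l^2 + 121*l + 242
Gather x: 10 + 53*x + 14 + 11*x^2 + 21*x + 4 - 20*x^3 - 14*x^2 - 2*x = -20*x^3 - 3*x^2 + 72*x + 28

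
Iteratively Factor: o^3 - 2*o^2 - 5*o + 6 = (o + 2)*(o^2 - 4*o + 3) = (o - 1)*(o + 2)*(o - 3)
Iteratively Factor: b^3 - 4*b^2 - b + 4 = (b + 1)*(b^2 - 5*b + 4) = (b - 1)*(b + 1)*(b - 4)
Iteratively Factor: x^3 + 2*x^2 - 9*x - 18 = (x - 3)*(x^2 + 5*x + 6) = (x - 3)*(x + 2)*(x + 3)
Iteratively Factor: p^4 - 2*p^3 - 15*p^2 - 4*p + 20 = (p - 1)*(p^3 - p^2 - 16*p - 20) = (p - 1)*(p + 2)*(p^2 - 3*p - 10) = (p - 5)*(p - 1)*(p + 2)*(p + 2)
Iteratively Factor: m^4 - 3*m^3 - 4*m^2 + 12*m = (m - 3)*(m^3 - 4*m) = (m - 3)*(m + 2)*(m^2 - 2*m) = m*(m - 3)*(m + 2)*(m - 2)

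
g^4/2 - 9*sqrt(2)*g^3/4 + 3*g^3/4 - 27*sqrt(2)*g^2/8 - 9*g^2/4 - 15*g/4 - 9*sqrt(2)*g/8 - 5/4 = (g/2 + 1/2)*(g + 1/2)*(g - 5*sqrt(2))*(g + sqrt(2)/2)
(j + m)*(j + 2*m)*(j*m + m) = j^3*m + 3*j^2*m^2 + j^2*m + 2*j*m^3 + 3*j*m^2 + 2*m^3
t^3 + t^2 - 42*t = t*(t - 6)*(t + 7)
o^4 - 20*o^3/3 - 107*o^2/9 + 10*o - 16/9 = (o - 8)*(o - 1/3)^2*(o + 2)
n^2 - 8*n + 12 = (n - 6)*(n - 2)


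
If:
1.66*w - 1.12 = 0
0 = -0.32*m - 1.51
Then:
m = -4.72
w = 0.67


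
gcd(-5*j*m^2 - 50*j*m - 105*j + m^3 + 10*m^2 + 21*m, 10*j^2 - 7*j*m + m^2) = 5*j - m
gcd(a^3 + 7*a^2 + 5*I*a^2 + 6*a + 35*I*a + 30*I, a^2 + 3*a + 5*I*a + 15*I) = a + 5*I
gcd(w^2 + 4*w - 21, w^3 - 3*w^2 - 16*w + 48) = w - 3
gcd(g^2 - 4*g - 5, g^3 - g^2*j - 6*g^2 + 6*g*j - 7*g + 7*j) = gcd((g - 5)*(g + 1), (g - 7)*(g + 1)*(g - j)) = g + 1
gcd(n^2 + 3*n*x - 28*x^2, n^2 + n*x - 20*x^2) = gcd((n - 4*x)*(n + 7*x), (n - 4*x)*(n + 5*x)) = -n + 4*x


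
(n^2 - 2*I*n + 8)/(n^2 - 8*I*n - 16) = (n + 2*I)/(n - 4*I)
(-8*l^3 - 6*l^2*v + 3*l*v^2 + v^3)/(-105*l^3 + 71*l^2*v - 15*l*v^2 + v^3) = (8*l^3 + 6*l^2*v - 3*l*v^2 - v^3)/(105*l^3 - 71*l^2*v + 15*l*v^2 - v^3)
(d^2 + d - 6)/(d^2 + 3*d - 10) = (d + 3)/(d + 5)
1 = 1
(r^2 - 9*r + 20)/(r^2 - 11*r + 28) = (r - 5)/(r - 7)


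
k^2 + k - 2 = (k - 1)*(k + 2)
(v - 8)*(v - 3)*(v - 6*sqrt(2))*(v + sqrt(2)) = v^4 - 11*v^3 - 5*sqrt(2)*v^3 + 12*v^2 + 55*sqrt(2)*v^2 - 120*sqrt(2)*v + 132*v - 288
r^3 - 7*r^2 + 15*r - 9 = (r - 3)^2*(r - 1)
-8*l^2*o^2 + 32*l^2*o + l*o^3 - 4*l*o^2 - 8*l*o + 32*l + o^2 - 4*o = (-8*l + o)*(o - 4)*(l*o + 1)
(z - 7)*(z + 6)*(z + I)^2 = z^4 - z^3 + 2*I*z^3 - 43*z^2 - 2*I*z^2 + z - 84*I*z + 42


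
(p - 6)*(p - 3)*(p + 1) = p^3 - 8*p^2 + 9*p + 18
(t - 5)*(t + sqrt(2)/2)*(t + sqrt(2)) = t^3 - 5*t^2 + 3*sqrt(2)*t^2/2 - 15*sqrt(2)*t/2 + t - 5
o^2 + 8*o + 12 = (o + 2)*(o + 6)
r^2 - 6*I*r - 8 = (r - 4*I)*(r - 2*I)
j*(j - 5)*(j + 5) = j^3 - 25*j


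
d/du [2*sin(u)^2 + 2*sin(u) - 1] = 2*sin(2*u) + 2*cos(u)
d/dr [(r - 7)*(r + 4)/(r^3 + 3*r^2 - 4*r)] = (-r^2 + 14*r - 7)/(r^2*(r^2 - 2*r + 1))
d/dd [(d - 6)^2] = 2*d - 12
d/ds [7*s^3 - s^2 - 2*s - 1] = 21*s^2 - 2*s - 2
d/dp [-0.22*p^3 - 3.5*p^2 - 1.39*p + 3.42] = -0.66*p^2 - 7.0*p - 1.39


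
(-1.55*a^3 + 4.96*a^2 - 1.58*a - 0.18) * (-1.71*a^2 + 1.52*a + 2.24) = 2.6505*a^5 - 10.8376*a^4 + 6.769*a^3 + 9.0166*a^2 - 3.8128*a - 0.4032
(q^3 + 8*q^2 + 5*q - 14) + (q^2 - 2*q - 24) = q^3 + 9*q^2 + 3*q - 38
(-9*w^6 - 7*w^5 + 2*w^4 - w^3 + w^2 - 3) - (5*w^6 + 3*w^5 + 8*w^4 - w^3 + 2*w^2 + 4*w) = -14*w^6 - 10*w^5 - 6*w^4 - w^2 - 4*w - 3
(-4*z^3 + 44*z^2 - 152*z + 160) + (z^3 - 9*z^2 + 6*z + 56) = -3*z^3 + 35*z^2 - 146*z + 216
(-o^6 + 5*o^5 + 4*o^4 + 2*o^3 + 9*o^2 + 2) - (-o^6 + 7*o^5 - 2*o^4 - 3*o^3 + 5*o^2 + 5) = -2*o^5 + 6*o^4 + 5*o^3 + 4*o^2 - 3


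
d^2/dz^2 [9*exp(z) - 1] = 9*exp(z)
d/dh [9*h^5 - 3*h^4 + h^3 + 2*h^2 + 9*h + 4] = 45*h^4 - 12*h^3 + 3*h^2 + 4*h + 9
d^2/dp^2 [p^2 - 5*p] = 2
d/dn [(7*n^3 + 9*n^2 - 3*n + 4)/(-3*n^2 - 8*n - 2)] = (-21*n^4 - 112*n^3 - 123*n^2 - 12*n + 38)/(9*n^4 + 48*n^3 + 76*n^2 + 32*n + 4)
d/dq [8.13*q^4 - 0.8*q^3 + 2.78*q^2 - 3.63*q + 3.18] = 32.52*q^3 - 2.4*q^2 + 5.56*q - 3.63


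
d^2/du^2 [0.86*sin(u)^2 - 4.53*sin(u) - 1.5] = 4.53*sin(u) + 1.72*cos(2*u)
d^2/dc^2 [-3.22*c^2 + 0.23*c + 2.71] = -6.44000000000000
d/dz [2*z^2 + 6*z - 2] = 4*z + 6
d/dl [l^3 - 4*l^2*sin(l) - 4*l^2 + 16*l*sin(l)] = -4*l^2*cos(l) + 3*l^2 - 8*l*sin(l) + 16*l*cos(l) - 8*l + 16*sin(l)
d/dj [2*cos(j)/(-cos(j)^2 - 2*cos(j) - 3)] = 2*(sin(j)^2 + 2)*sin(j)/(cos(j)^2 + 2*cos(j) + 3)^2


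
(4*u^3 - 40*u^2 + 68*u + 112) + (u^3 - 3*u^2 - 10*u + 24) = 5*u^3 - 43*u^2 + 58*u + 136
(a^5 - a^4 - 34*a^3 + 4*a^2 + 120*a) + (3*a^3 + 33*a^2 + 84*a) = a^5 - a^4 - 31*a^3 + 37*a^2 + 204*a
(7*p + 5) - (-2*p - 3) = 9*p + 8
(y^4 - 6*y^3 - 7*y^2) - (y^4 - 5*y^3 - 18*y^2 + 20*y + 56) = -y^3 + 11*y^2 - 20*y - 56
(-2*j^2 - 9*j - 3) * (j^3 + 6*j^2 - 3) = -2*j^5 - 21*j^4 - 57*j^3 - 12*j^2 + 27*j + 9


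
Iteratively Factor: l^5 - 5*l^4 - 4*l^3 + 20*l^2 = (l - 5)*(l^4 - 4*l^2) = (l - 5)*(l - 2)*(l^3 + 2*l^2) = l*(l - 5)*(l - 2)*(l^2 + 2*l) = l*(l - 5)*(l - 2)*(l + 2)*(l)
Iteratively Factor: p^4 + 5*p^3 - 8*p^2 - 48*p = (p + 4)*(p^3 + p^2 - 12*p) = (p + 4)^2*(p^2 - 3*p) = (p - 3)*(p + 4)^2*(p)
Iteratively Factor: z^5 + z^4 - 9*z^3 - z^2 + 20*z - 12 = (z + 3)*(z^4 - 2*z^3 - 3*z^2 + 8*z - 4) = (z - 1)*(z + 3)*(z^3 - z^2 - 4*z + 4) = (z - 2)*(z - 1)*(z + 3)*(z^2 + z - 2) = (z - 2)*(z - 1)*(z + 2)*(z + 3)*(z - 1)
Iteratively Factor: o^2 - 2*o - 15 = (o + 3)*(o - 5)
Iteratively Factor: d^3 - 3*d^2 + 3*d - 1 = (d - 1)*(d^2 - 2*d + 1) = (d - 1)^2*(d - 1)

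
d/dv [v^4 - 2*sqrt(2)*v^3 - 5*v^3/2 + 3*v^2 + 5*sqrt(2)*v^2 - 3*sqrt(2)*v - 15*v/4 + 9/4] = 4*v^3 - 6*sqrt(2)*v^2 - 15*v^2/2 + 6*v + 10*sqrt(2)*v - 3*sqrt(2) - 15/4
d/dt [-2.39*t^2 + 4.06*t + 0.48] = 4.06 - 4.78*t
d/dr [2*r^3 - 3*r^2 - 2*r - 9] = 6*r^2 - 6*r - 2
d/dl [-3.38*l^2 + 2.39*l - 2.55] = 2.39 - 6.76*l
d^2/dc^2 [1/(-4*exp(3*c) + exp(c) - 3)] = (-2*(12*exp(2*c) - 1)^2*exp(c) + (36*exp(2*c) - 1)*(4*exp(3*c) - exp(c) + 3))*exp(c)/(4*exp(3*c) - exp(c) + 3)^3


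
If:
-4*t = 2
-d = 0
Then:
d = 0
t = -1/2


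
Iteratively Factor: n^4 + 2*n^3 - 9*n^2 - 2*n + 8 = (n - 1)*(n^3 + 3*n^2 - 6*n - 8) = (n - 1)*(n + 4)*(n^2 - n - 2) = (n - 2)*(n - 1)*(n + 4)*(n + 1)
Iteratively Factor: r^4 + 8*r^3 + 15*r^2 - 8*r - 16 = (r + 1)*(r^3 + 7*r^2 + 8*r - 16) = (r - 1)*(r + 1)*(r^2 + 8*r + 16) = (r - 1)*(r + 1)*(r + 4)*(r + 4)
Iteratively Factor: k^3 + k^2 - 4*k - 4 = (k - 2)*(k^2 + 3*k + 2) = (k - 2)*(k + 2)*(k + 1)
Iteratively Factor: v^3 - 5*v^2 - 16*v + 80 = (v - 5)*(v^2 - 16) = (v - 5)*(v + 4)*(v - 4)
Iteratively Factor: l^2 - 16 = (l - 4)*(l + 4)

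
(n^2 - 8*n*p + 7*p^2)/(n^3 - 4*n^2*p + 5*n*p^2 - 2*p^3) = (n - 7*p)/(n^2 - 3*n*p + 2*p^2)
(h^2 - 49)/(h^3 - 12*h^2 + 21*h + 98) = (h + 7)/(h^2 - 5*h - 14)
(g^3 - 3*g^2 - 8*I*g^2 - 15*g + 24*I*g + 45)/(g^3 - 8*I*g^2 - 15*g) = (g - 3)/g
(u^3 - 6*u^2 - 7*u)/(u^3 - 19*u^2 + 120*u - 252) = u*(u + 1)/(u^2 - 12*u + 36)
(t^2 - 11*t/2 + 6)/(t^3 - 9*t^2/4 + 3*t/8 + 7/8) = 4*(2*t^2 - 11*t + 12)/(8*t^3 - 18*t^2 + 3*t + 7)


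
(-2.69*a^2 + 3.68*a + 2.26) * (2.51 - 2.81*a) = 7.5589*a^3 - 17.0927*a^2 + 2.8862*a + 5.6726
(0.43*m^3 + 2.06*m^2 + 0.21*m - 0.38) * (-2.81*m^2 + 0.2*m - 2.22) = -1.2083*m^5 - 5.7026*m^4 - 1.1327*m^3 - 3.4634*m^2 - 0.5422*m + 0.8436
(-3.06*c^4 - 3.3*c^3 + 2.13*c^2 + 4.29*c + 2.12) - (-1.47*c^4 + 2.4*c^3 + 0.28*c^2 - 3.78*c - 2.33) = -1.59*c^4 - 5.7*c^3 + 1.85*c^2 + 8.07*c + 4.45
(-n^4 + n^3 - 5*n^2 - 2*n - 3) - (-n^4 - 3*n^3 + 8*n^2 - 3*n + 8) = 4*n^3 - 13*n^2 + n - 11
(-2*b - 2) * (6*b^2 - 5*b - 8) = -12*b^3 - 2*b^2 + 26*b + 16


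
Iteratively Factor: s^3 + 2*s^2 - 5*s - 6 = (s + 3)*(s^2 - s - 2) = (s - 2)*(s + 3)*(s + 1)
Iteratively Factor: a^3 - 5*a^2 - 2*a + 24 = (a + 2)*(a^2 - 7*a + 12) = (a - 3)*(a + 2)*(a - 4)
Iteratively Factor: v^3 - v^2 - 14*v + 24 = (v - 3)*(v^2 + 2*v - 8) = (v - 3)*(v + 4)*(v - 2)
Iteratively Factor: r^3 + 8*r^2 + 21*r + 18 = (r + 3)*(r^2 + 5*r + 6) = (r + 3)^2*(r + 2)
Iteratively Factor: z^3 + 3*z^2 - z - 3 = (z + 3)*(z^2 - 1) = (z - 1)*(z + 3)*(z + 1)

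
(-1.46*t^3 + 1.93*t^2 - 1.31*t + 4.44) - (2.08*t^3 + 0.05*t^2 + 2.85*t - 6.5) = -3.54*t^3 + 1.88*t^2 - 4.16*t + 10.94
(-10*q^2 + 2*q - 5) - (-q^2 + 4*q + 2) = -9*q^2 - 2*q - 7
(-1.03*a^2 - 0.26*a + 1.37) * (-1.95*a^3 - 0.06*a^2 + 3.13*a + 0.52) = 2.0085*a^5 + 0.5688*a^4 - 5.8798*a^3 - 1.4316*a^2 + 4.1529*a + 0.7124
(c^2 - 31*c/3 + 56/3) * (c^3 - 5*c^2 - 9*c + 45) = c^5 - 46*c^4/3 + 184*c^3/3 + 134*c^2/3 - 633*c + 840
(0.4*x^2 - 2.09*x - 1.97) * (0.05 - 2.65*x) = -1.06*x^3 + 5.5585*x^2 + 5.116*x - 0.0985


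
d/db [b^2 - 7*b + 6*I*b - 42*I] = 2*b - 7 + 6*I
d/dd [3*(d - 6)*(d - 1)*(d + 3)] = 9*d^2 - 24*d - 45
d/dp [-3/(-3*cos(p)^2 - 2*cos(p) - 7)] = 6*(3*cos(p) + 1)*sin(p)/(3*cos(p)^2 + 2*cos(p) + 7)^2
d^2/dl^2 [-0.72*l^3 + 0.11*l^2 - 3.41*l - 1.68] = 0.22 - 4.32*l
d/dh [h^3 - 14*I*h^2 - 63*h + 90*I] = 3*h^2 - 28*I*h - 63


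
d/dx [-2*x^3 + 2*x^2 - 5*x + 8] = -6*x^2 + 4*x - 5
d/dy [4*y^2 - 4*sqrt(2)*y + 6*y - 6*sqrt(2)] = 8*y - 4*sqrt(2) + 6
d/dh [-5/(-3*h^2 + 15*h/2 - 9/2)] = 10*(5 - 4*h)/(3*(2*h^2 - 5*h + 3)^2)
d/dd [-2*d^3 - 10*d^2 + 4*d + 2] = -6*d^2 - 20*d + 4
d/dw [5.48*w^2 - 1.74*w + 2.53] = 10.96*w - 1.74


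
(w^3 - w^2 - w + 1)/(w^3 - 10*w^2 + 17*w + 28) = (w^2 - 2*w + 1)/(w^2 - 11*w + 28)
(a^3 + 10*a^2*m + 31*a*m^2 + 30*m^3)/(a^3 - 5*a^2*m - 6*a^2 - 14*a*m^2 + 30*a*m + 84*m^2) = (a^2 + 8*a*m + 15*m^2)/(a^2 - 7*a*m - 6*a + 42*m)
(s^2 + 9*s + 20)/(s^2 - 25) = (s + 4)/(s - 5)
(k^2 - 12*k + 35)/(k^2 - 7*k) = (k - 5)/k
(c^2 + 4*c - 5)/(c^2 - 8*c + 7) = (c + 5)/(c - 7)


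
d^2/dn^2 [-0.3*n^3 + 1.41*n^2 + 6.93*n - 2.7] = 2.82 - 1.8*n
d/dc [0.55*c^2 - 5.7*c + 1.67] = 1.1*c - 5.7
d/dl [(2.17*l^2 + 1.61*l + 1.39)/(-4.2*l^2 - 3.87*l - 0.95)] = (-1.6359*l^2 + 7.553*l + 3.8498)/(17.64*l^4 + 32.508*l^3 + 22.9569*l^2 + 7.353*l + 0.9025)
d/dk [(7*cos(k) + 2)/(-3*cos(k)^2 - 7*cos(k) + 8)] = (21*sin(k)^2 - 12*cos(k) - 91)*sin(k)/(-3*sin(k)^2 + 7*cos(k) - 5)^2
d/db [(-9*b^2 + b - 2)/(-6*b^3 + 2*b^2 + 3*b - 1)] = (-54*b^4 + 12*b^3 - 65*b^2 + 26*b + 5)/(36*b^6 - 24*b^5 - 32*b^4 + 24*b^3 + 5*b^2 - 6*b + 1)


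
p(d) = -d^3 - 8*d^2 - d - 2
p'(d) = -3*d^2 - 16*d - 1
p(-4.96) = -71.83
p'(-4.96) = 4.56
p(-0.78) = -5.61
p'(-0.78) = 9.65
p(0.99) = -11.80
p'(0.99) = -19.78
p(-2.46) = -33.07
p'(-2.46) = 20.21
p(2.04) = -45.82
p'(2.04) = -46.12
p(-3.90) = -60.46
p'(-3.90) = 15.77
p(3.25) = -124.08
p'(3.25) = -84.69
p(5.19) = -362.48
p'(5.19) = -164.85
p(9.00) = -1388.00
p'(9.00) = -388.00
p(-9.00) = 88.00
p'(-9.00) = -100.00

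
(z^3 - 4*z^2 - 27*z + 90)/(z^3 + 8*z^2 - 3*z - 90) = (z - 6)/(z + 6)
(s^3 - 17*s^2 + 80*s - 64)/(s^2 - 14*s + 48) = (s^2 - 9*s + 8)/(s - 6)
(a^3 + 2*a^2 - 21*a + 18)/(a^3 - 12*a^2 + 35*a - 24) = (a + 6)/(a - 8)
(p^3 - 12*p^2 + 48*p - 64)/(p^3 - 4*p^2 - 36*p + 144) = (p^2 - 8*p + 16)/(p^2 - 36)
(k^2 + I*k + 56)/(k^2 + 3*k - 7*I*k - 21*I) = (k + 8*I)/(k + 3)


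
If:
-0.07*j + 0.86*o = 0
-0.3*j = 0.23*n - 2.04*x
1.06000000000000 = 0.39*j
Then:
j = 2.72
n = 8.8695652173913*x - 3.54515050167224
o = 0.22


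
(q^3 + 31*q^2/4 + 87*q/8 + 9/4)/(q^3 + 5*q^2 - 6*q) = (8*q^2 + 14*q + 3)/(8*q*(q - 1))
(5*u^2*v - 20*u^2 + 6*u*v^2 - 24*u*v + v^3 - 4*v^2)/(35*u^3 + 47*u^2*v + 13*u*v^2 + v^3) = (v - 4)/(7*u + v)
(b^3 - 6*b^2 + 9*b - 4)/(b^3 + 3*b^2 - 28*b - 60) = (b^3 - 6*b^2 + 9*b - 4)/(b^3 + 3*b^2 - 28*b - 60)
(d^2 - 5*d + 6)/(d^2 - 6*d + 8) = (d - 3)/(d - 4)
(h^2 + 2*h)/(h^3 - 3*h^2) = (h + 2)/(h*(h - 3))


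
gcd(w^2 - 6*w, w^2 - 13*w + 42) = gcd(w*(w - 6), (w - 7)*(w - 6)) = w - 6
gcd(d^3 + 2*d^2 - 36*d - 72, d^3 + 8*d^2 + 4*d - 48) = d + 6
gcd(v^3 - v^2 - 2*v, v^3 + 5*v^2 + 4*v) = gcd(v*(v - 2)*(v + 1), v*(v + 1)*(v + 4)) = v^2 + v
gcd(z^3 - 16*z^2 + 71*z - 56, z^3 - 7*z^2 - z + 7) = z^2 - 8*z + 7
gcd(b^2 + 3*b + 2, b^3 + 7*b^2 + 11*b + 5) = b + 1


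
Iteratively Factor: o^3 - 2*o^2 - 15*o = (o - 5)*(o^2 + 3*o) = (o - 5)*(o + 3)*(o)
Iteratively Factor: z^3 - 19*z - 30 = (z + 3)*(z^2 - 3*z - 10) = (z - 5)*(z + 3)*(z + 2)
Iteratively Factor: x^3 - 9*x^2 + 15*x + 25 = (x + 1)*(x^2 - 10*x + 25) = (x - 5)*(x + 1)*(x - 5)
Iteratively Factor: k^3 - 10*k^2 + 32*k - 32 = (k - 4)*(k^2 - 6*k + 8) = (k - 4)*(k - 2)*(k - 4)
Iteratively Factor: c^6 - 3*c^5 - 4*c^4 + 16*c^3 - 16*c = (c)*(c^5 - 3*c^4 - 4*c^3 + 16*c^2 - 16) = c*(c + 2)*(c^4 - 5*c^3 + 6*c^2 + 4*c - 8) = c*(c + 1)*(c + 2)*(c^3 - 6*c^2 + 12*c - 8) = c*(c - 2)*(c + 1)*(c + 2)*(c^2 - 4*c + 4) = c*(c - 2)^2*(c + 1)*(c + 2)*(c - 2)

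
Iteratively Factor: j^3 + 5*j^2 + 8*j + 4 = (j + 1)*(j^2 + 4*j + 4) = (j + 1)*(j + 2)*(j + 2)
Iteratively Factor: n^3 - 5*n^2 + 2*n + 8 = (n - 4)*(n^2 - n - 2) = (n - 4)*(n - 2)*(n + 1)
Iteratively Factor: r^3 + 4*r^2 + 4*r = (r + 2)*(r^2 + 2*r) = (r + 2)^2*(r)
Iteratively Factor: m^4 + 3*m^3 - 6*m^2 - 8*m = (m + 4)*(m^3 - m^2 - 2*m) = m*(m + 4)*(m^2 - m - 2) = m*(m - 2)*(m + 4)*(m + 1)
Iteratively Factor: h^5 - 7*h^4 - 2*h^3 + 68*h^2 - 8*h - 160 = (h + 2)*(h^4 - 9*h^3 + 16*h^2 + 36*h - 80) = (h - 5)*(h + 2)*(h^3 - 4*h^2 - 4*h + 16) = (h - 5)*(h + 2)^2*(h^2 - 6*h + 8) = (h - 5)*(h - 2)*(h + 2)^2*(h - 4)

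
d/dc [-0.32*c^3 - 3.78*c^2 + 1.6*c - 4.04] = -0.96*c^2 - 7.56*c + 1.6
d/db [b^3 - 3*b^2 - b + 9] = 3*b^2 - 6*b - 1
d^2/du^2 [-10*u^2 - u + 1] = -20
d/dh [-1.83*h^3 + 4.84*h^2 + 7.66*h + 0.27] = -5.49*h^2 + 9.68*h + 7.66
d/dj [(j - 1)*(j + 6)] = 2*j + 5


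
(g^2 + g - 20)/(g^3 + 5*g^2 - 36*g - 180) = (g - 4)/(g^2 - 36)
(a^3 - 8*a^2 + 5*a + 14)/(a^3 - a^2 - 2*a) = (a - 7)/a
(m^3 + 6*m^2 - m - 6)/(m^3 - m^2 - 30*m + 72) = (m^2 - 1)/(m^2 - 7*m + 12)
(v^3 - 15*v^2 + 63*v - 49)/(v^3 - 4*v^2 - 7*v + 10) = (v^2 - 14*v + 49)/(v^2 - 3*v - 10)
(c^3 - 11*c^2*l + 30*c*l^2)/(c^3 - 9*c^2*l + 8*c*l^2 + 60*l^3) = c/(c + 2*l)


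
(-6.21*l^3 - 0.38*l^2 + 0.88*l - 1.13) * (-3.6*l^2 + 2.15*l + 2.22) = 22.356*l^5 - 11.9835*l^4 - 17.7712*l^3 + 5.1164*l^2 - 0.475899999999999*l - 2.5086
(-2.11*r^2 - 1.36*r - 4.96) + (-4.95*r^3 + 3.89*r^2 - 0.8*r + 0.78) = -4.95*r^3 + 1.78*r^2 - 2.16*r - 4.18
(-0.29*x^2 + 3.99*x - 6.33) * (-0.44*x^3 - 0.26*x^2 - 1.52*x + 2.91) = 0.1276*x^5 - 1.6802*x^4 + 2.1886*x^3 - 5.2629*x^2 + 21.2325*x - 18.4203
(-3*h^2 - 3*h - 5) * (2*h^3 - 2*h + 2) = -6*h^5 - 6*h^4 - 4*h^3 + 4*h - 10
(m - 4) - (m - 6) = 2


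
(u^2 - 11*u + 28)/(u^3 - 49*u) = (u - 4)/(u*(u + 7))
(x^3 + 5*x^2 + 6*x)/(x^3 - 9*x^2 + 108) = x*(x + 2)/(x^2 - 12*x + 36)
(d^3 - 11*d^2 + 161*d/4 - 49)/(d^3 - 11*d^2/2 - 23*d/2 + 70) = (4*d^2 - 28*d + 49)/(2*(2*d^2 - 3*d - 35))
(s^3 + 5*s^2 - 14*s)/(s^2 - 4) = s*(s + 7)/(s + 2)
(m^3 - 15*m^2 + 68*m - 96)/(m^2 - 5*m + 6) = (m^2 - 12*m + 32)/(m - 2)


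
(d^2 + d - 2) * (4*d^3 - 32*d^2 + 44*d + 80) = 4*d^5 - 28*d^4 + 4*d^3 + 188*d^2 - 8*d - 160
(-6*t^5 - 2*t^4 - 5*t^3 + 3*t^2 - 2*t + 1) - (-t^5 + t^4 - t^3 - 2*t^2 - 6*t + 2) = -5*t^5 - 3*t^4 - 4*t^3 + 5*t^2 + 4*t - 1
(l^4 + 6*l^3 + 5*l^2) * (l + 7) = l^5 + 13*l^4 + 47*l^3 + 35*l^2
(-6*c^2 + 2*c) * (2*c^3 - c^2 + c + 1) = -12*c^5 + 10*c^4 - 8*c^3 - 4*c^2 + 2*c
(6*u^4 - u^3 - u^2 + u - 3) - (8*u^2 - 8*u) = 6*u^4 - u^3 - 9*u^2 + 9*u - 3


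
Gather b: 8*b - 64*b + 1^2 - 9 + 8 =-56*b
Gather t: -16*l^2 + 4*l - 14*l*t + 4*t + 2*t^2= -16*l^2 + 4*l + 2*t^2 + t*(4 - 14*l)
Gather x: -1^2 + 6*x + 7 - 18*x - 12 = -12*x - 6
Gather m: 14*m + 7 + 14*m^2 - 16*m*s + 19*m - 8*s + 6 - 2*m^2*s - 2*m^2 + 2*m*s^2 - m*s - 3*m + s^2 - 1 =m^2*(12 - 2*s) + m*(2*s^2 - 17*s + 30) + s^2 - 8*s + 12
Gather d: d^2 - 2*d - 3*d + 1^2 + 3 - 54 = d^2 - 5*d - 50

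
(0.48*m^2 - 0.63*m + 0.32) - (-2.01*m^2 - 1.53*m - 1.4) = 2.49*m^2 + 0.9*m + 1.72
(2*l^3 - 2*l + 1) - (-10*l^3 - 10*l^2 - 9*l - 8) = 12*l^3 + 10*l^2 + 7*l + 9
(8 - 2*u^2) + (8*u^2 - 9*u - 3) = 6*u^2 - 9*u + 5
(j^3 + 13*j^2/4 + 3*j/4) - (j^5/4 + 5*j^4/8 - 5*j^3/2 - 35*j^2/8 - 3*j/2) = -j^5/4 - 5*j^4/8 + 7*j^3/2 + 61*j^2/8 + 9*j/4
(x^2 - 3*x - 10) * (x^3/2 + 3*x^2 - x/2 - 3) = x^5/2 + 3*x^4/2 - 29*x^3/2 - 63*x^2/2 + 14*x + 30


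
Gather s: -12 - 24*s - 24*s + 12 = -48*s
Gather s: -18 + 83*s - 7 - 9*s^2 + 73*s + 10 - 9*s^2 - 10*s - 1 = -18*s^2 + 146*s - 16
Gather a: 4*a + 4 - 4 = 4*a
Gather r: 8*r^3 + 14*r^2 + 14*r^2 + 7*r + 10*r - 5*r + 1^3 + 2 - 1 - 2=8*r^3 + 28*r^2 + 12*r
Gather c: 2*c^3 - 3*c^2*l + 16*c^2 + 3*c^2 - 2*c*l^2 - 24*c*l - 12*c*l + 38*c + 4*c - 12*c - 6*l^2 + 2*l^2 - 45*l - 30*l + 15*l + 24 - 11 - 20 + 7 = 2*c^3 + c^2*(19 - 3*l) + c*(-2*l^2 - 36*l + 30) - 4*l^2 - 60*l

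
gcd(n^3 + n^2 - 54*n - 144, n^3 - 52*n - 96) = n^2 - 2*n - 48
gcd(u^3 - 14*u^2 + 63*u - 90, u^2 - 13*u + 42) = u - 6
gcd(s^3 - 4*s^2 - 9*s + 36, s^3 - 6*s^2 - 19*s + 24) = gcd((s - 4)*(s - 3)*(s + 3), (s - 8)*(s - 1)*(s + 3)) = s + 3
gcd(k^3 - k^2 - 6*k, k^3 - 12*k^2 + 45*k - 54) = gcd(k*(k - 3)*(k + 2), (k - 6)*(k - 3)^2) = k - 3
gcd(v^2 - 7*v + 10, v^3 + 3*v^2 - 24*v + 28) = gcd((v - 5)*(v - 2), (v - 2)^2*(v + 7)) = v - 2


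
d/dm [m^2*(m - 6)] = 3*m*(m - 4)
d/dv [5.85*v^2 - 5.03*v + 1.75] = 11.7*v - 5.03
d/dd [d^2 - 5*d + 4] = 2*d - 5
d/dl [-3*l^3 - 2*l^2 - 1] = l*(-9*l - 4)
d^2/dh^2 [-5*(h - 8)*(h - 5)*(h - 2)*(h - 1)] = -60*h^2 + 480*h - 810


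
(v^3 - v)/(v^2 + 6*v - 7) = v*(v + 1)/(v + 7)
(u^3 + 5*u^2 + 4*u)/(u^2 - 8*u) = (u^2 + 5*u + 4)/(u - 8)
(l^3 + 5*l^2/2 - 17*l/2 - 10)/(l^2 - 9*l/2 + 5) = (l^2 + 5*l + 4)/(l - 2)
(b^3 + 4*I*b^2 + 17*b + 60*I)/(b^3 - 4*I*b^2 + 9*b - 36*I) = (b + 5*I)/(b - 3*I)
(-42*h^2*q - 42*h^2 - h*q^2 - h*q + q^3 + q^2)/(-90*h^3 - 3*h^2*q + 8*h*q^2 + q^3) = (-7*h*q - 7*h + q^2 + q)/(-15*h^2 + 2*h*q + q^2)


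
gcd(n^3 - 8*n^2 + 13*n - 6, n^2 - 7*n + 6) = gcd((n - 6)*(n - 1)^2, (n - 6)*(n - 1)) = n^2 - 7*n + 6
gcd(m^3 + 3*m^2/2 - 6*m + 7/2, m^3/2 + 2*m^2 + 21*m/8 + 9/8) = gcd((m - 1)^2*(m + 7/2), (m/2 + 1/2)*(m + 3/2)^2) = 1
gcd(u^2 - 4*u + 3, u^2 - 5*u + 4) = u - 1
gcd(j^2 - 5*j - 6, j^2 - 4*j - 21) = 1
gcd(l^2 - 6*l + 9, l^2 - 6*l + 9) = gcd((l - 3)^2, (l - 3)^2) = l^2 - 6*l + 9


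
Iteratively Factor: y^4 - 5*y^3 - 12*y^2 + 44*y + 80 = (y - 4)*(y^3 - y^2 - 16*y - 20) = (y - 4)*(y + 2)*(y^2 - 3*y - 10) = (y - 4)*(y + 2)^2*(y - 5)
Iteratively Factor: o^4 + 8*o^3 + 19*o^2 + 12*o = (o + 4)*(o^3 + 4*o^2 + 3*o) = (o + 3)*(o + 4)*(o^2 + o) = o*(o + 3)*(o + 4)*(o + 1)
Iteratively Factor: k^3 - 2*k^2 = (k)*(k^2 - 2*k) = k*(k - 2)*(k)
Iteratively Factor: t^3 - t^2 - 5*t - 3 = (t + 1)*(t^2 - 2*t - 3) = (t + 1)^2*(t - 3)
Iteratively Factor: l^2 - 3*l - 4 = (l + 1)*(l - 4)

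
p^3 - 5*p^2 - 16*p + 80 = (p - 5)*(p - 4)*(p + 4)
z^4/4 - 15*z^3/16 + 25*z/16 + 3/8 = (z/4 + 1/4)*(z - 3)*(z - 2)*(z + 1/4)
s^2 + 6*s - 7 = (s - 1)*(s + 7)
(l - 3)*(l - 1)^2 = l^3 - 5*l^2 + 7*l - 3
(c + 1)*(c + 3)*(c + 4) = c^3 + 8*c^2 + 19*c + 12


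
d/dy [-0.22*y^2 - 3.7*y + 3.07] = -0.44*y - 3.7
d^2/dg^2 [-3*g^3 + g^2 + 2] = 2 - 18*g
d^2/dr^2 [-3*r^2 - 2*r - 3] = -6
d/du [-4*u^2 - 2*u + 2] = -8*u - 2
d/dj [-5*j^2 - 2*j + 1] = -10*j - 2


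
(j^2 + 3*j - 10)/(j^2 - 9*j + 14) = (j + 5)/(j - 7)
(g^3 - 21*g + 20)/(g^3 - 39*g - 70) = (-g^3 + 21*g - 20)/(-g^3 + 39*g + 70)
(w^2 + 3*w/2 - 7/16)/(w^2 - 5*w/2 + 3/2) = (16*w^2 + 24*w - 7)/(8*(2*w^2 - 5*w + 3))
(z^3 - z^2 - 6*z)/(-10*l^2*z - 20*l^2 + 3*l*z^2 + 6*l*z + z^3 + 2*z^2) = z*(z - 3)/(-10*l^2 + 3*l*z + z^2)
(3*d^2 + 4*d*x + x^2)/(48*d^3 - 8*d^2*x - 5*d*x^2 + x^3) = (d + x)/(16*d^2 - 8*d*x + x^2)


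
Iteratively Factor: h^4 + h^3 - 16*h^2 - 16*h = (h)*(h^3 + h^2 - 16*h - 16) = h*(h - 4)*(h^2 + 5*h + 4) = h*(h - 4)*(h + 4)*(h + 1)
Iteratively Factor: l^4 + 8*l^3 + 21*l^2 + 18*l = (l)*(l^3 + 8*l^2 + 21*l + 18) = l*(l + 3)*(l^2 + 5*l + 6) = l*(l + 2)*(l + 3)*(l + 3)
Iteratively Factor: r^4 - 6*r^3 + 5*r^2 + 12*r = (r + 1)*(r^3 - 7*r^2 + 12*r) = (r - 4)*(r + 1)*(r^2 - 3*r) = (r - 4)*(r - 3)*(r + 1)*(r)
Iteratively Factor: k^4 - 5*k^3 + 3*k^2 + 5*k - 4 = (k - 1)*(k^3 - 4*k^2 - k + 4) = (k - 4)*(k - 1)*(k^2 - 1) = (k - 4)*(k - 1)*(k + 1)*(k - 1)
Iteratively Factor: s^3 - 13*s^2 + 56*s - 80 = (s - 4)*(s^2 - 9*s + 20) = (s - 5)*(s - 4)*(s - 4)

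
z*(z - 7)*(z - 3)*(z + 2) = z^4 - 8*z^3 + z^2 + 42*z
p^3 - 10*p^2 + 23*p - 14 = (p - 7)*(p - 2)*(p - 1)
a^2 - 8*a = a*(a - 8)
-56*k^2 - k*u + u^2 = (-8*k + u)*(7*k + u)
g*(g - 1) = g^2 - g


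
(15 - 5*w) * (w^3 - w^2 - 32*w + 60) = -5*w^4 + 20*w^3 + 145*w^2 - 780*w + 900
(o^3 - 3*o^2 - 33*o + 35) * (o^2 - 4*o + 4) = o^5 - 7*o^4 - 17*o^3 + 155*o^2 - 272*o + 140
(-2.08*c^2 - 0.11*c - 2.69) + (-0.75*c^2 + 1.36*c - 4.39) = -2.83*c^2 + 1.25*c - 7.08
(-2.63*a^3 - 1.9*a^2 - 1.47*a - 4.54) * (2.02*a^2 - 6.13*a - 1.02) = -5.3126*a^5 + 12.2839*a^4 + 11.3602*a^3 + 1.7783*a^2 + 29.3296*a + 4.6308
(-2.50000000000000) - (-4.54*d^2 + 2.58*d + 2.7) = 4.54*d^2 - 2.58*d - 5.2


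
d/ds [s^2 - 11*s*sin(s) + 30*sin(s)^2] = -11*s*cos(s) + 2*s - 11*sin(s) + 30*sin(2*s)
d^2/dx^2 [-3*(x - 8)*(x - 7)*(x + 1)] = 84 - 18*x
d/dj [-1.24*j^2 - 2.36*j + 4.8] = -2.48*j - 2.36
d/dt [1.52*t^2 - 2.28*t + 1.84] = 3.04*t - 2.28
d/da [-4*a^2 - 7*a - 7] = -8*a - 7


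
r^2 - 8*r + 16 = (r - 4)^2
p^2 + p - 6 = (p - 2)*(p + 3)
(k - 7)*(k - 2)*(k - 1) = k^3 - 10*k^2 + 23*k - 14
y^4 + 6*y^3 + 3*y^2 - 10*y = y*(y - 1)*(y + 2)*(y + 5)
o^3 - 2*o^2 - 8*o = o*(o - 4)*(o + 2)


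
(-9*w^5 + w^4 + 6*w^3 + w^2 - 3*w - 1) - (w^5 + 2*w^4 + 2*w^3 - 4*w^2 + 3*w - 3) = -10*w^5 - w^4 + 4*w^3 + 5*w^2 - 6*w + 2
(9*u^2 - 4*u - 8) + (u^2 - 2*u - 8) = 10*u^2 - 6*u - 16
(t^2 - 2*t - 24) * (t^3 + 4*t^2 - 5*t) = t^5 + 2*t^4 - 37*t^3 - 86*t^2 + 120*t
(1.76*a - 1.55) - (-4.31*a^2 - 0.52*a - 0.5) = 4.31*a^2 + 2.28*a - 1.05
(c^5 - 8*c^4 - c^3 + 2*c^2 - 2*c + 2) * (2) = 2*c^5 - 16*c^4 - 2*c^3 + 4*c^2 - 4*c + 4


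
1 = 1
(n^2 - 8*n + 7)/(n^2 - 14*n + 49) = (n - 1)/(n - 7)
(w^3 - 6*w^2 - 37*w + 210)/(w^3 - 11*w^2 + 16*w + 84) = (w^2 + w - 30)/(w^2 - 4*w - 12)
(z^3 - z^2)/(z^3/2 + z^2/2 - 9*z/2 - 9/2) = 2*z^2*(z - 1)/(z^3 + z^2 - 9*z - 9)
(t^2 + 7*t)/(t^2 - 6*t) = (t + 7)/(t - 6)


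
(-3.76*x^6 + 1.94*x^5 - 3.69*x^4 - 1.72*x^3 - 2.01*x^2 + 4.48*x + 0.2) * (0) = 0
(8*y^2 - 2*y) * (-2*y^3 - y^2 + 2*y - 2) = -16*y^5 - 4*y^4 + 18*y^3 - 20*y^2 + 4*y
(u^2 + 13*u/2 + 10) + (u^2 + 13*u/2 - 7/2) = 2*u^2 + 13*u + 13/2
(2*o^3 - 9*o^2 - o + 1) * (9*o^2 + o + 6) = 18*o^5 - 79*o^4 - 6*o^3 - 46*o^2 - 5*o + 6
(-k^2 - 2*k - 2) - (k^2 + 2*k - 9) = -2*k^2 - 4*k + 7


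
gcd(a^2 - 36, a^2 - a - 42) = a + 6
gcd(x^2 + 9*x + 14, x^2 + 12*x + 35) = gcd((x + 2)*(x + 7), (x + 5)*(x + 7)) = x + 7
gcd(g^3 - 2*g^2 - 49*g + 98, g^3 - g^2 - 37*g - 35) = g - 7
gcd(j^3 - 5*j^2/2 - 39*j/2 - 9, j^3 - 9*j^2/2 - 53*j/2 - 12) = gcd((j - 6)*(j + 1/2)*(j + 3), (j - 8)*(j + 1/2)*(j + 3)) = j^2 + 7*j/2 + 3/2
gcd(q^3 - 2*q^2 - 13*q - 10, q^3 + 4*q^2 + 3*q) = q + 1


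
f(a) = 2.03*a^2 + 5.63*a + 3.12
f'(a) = 4.06*a + 5.63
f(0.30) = 4.99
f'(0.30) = 6.85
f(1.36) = 14.53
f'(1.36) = 11.15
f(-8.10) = 90.71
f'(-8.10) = -27.26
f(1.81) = 19.96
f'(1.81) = 12.98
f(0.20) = 4.33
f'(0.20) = 6.44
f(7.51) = 159.89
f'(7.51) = 36.12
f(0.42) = 5.84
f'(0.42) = 7.34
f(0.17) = 4.14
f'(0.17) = 6.32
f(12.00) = 363.00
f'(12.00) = 54.35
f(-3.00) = 4.50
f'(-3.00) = -6.55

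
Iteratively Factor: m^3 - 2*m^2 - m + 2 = (m - 2)*(m^2 - 1) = (m - 2)*(m - 1)*(m + 1)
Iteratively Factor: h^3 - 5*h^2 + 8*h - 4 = (h - 2)*(h^2 - 3*h + 2) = (h - 2)*(h - 1)*(h - 2)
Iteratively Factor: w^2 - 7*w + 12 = (w - 3)*(w - 4)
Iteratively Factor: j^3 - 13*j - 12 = (j - 4)*(j^2 + 4*j + 3) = (j - 4)*(j + 3)*(j + 1)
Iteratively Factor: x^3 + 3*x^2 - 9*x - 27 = (x - 3)*(x^2 + 6*x + 9) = (x - 3)*(x + 3)*(x + 3)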